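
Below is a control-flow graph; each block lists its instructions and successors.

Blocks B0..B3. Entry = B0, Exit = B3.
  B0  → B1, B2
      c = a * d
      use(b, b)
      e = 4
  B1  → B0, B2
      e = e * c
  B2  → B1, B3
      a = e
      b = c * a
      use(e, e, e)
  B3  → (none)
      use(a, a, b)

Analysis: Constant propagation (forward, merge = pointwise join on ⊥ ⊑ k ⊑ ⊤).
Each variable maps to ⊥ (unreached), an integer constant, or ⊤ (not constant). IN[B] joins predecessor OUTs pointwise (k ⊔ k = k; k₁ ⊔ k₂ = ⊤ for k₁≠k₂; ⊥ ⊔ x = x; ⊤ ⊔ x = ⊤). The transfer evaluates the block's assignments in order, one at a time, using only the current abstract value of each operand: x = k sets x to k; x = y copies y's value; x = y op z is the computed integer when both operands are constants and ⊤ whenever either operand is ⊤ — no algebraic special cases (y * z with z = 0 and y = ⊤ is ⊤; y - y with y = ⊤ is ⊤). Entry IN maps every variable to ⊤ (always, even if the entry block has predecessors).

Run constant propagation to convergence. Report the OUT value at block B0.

Answer: {a: ⊤, b: ⊤, c: ⊤, d: ⊤, e: 4, f: ⊤}

Trace:
Fixpoint table:
  B0: | IN=(all ⊤) | OUT={e:4; rest ⊤}
  B1: | IN=(all ⊤) | OUT=(all ⊤)
  B2: | IN=(all ⊤) | OUT=(all ⊤)
  B3: | IN=(all ⊤) | OUT=(all ⊤)

Merge at B0 (entry node, so the boundary value (all ⊤) is joined with the incoming edge(s)): IN[B0] = (all ⊤) ⊔ OUT[B1] = {a: ⊤, b: ⊤, c: ⊤, d: ⊤, e: ⊤, f: ⊤}
Applying B0's transfer function to that IN value gives OUT[B0] (row B0 above).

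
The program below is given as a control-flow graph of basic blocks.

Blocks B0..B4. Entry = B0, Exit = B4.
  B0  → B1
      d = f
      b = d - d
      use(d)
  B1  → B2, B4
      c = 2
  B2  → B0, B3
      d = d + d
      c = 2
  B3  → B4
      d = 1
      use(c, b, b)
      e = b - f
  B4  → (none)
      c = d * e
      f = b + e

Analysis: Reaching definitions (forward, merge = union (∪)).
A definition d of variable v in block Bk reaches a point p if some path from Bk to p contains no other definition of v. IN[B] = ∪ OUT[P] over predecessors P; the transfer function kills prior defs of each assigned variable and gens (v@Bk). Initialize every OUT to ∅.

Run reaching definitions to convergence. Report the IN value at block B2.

Answer: {b@B0, c@B1, d@B0}

Working:
Per-block solution:
  B0: | IN={b@B0, c@B2, d@B2} | OUT={b@B0, c@B2, d@B0}
  B1: | IN={b@B0, c@B2, d@B0} | OUT={b@B0, c@B1, d@B0}
  B2: | IN={b@B0, c@B1, d@B0} | OUT={b@B0, c@B2, d@B2}
  B3: | IN={b@B0, c@B2, d@B2} | OUT={b@B0, c@B2, d@B3, e@B3}
  B4: | IN={b@B0, c@B1, c@B2, d@B0, d@B3, e@B3} | OUT={b@B0, c@B4, d@B0, d@B3, e@B3, f@B4}

Merge at B2: IN[B2] = OUT[B1] = {b@B0, c@B1, d@B0}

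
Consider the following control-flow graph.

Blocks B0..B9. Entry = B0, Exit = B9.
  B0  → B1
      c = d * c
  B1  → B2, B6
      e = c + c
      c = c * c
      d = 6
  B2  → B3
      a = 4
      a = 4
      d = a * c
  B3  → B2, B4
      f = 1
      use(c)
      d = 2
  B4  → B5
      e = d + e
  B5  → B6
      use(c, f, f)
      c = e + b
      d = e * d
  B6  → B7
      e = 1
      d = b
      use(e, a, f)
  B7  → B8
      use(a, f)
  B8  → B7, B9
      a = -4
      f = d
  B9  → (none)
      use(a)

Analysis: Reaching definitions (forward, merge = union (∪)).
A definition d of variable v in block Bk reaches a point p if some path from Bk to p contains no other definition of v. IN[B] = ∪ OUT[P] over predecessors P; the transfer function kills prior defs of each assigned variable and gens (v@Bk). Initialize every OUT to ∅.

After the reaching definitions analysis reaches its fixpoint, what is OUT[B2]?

Answer: {a@B2, c@B1, d@B2, e@B1, f@B3}

Working:
Fixpoint table:
  B0:   IN={}   OUT={c@B0}
  B1:   IN={c@B0}   OUT={c@B1, d@B1, e@B1}
  B2:   IN={a@B2, c@B1, d@B1, d@B3, e@B1, f@B3}   OUT={a@B2, c@B1, d@B2, e@B1, f@B3}
  B3:   IN={a@B2, c@B1, d@B2, e@B1, f@B3}   OUT={a@B2, c@B1, d@B3, e@B1, f@B3}
  B4:   IN={a@B2, c@B1, d@B3, e@B1, f@B3}   OUT={a@B2, c@B1, d@B3, e@B4, f@B3}
  B5:   IN={a@B2, c@B1, d@B3, e@B4, f@B3}   OUT={a@B2, c@B5, d@B5, e@B4, f@B3}
  B6:   IN={a@B2, c@B1, c@B5, d@B1, d@B5, e@B1, e@B4, f@B3}   OUT={a@B2, c@B1, c@B5, d@B6, e@B6, f@B3}
  B7:   IN={a@B2, a@B8, c@B1, c@B5, d@B6, e@B6, f@B3, f@B8}   OUT={a@B2, a@B8, c@B1, c@B5, d@B6, e@B6, f@B3, f@B8}
  B8:   IN={a@B2, a@B8, c@B1, c@B5, d@B6, e@B6, f@B3, f@B8}   OUT={a@B8, c@B1, c@B5, d@B6, e@B6, f@B8}
  B9:   IN={a@B8, c@B1, c@B5, d@B6, e@B6, f@B8}   OUT={a@B8, c@B1, c@B5, d@B6, e@B6, f@B8}

Merge at B2: IN[B2] = OUT[B1] ⊔ OUT[B3] = {a@B2, c@B1, d@B1, d@B3, e@B1, f@B3}
Applying B2's transfer function to that IN value gives OUT[B2] (row B2 above).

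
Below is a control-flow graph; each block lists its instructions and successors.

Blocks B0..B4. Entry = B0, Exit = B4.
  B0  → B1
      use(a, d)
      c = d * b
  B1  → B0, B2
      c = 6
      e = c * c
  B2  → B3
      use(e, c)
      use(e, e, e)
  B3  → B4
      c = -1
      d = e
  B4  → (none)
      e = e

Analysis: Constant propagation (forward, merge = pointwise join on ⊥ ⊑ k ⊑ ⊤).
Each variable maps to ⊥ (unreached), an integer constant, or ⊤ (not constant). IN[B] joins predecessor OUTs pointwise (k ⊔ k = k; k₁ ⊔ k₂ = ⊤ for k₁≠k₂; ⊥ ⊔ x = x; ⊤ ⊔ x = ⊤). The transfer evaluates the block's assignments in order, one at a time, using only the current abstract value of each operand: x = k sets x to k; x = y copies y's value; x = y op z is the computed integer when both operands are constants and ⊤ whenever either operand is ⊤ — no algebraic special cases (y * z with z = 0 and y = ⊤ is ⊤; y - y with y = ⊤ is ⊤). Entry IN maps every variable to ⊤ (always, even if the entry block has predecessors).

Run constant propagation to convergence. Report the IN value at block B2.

Per-block solution:
  B0: | IN=(all ⊤) | OUT=(all ⊤)
  B1: | IN=(all ⊤) | OUT={c:6, e:36; rest ⊤}
  B2: | IN={c:6, e:36; rest ⊤} | OUT={c:6, e:36; rest ⊤}
  B3: | IN={c:6, e:36; rest ⊤} | OUT={c:-1, d:36, e:36; rest ⊤}
  B4: | IN={c:-1, d:36, e:36; rest ⊤} | OUT={c:-1, d:36, e:36; rest ⊤}

Merge at B2: IN[B2] = OUT[B1] = {a: ⊤, b: ⊤, c: 6, d: ⊤, e: 36, f: ⊤}

Answer: {a: ⊤, b: ⊤, c: 6, d: ⊤, e: 36, f: ⊤}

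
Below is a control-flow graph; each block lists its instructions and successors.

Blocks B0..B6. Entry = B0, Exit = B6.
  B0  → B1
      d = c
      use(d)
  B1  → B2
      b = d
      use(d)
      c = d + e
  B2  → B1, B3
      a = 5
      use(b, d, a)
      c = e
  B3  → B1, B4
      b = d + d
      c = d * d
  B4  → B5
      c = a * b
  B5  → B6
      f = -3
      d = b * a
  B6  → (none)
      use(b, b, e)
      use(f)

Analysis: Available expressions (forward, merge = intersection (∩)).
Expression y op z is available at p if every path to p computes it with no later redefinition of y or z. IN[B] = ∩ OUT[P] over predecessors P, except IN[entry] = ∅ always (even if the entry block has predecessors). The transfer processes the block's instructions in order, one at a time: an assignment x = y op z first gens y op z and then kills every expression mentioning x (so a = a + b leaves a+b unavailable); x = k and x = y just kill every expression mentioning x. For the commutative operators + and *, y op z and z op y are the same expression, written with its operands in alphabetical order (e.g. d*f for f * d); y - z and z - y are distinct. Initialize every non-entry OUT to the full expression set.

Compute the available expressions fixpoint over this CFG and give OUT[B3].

Answer: {d*d, d+d, d+e}

Trace:
Converged values:
  B0: | IN={} | OUT={}
  B1: | IN={} | OUT={d+e}
  B2: | IN={d+e} | OUT={d+e}
  B3: | IN={d+e} | OUT={d*d, d+d, d+e}
  B4: | IN={d*d, d+d, d+e} | OUT={a*b, d*d, d+d, d+e}
  B5: | IN={a*b, d*d, d+d, d+e} | OUT={a*b}
  B6: | IN={a*b} | OUT={a*b}

Merge at B3: IN[B3] = OUT[B2] = {d+e}
Applying B3's transfer function to that IN value gives OUT[B3] (row B3 above).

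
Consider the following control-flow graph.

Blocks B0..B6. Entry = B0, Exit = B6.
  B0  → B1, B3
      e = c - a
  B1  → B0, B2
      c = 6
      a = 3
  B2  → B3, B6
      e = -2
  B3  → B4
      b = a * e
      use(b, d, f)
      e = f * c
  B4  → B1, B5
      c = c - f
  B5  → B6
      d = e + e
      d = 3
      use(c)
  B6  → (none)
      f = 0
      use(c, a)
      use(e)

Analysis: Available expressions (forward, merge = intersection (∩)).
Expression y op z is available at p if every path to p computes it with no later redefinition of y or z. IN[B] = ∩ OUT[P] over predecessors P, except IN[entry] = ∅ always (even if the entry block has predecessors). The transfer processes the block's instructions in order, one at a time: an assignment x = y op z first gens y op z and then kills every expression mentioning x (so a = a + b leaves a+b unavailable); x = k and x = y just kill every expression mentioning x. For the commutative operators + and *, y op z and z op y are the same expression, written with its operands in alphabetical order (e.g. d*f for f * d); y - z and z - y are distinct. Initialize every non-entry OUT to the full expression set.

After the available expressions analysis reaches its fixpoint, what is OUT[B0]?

Answer: {c-a}

Derivation:
Per-block solution:
  B0:  IN={}  OUT={c-a}
  B1:  IN={}  OUT={}
  B2:  IN={}  OUT={}
  B3:  IN={}  OUT={c*f}
  B4:  IN={c*f}  OUT={}
  B5:  IN={}  OUT={e+e}
  B6:  IN={}  OUT={}

Merge at B0 (entry node, so the boundary value {} is joined with the incoming edge(s)): IN[B0] = {} ∩ OUT[B1] = {}
Applying B0's transfer function to that IN value gives OUT[B0] (row B0 above).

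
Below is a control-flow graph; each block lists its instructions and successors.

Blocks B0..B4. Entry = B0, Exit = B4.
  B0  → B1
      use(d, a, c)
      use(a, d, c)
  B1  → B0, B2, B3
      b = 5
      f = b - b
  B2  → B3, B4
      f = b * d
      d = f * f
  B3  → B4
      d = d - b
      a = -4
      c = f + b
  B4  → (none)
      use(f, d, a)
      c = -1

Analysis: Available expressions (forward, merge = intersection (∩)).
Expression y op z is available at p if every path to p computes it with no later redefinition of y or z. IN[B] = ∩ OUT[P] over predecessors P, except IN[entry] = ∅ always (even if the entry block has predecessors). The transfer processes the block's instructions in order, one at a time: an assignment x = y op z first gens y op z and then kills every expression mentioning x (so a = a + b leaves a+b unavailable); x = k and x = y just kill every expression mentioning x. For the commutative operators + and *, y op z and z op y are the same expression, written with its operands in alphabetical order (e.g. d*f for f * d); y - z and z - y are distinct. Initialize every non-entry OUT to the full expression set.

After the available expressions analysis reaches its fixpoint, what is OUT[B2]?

Converged values:
  B0: | IN={} | OUT={}
  B1: | IN={} | OUT={b-b}
  B2: | IN={b-b} | OUT={b-b, f*f}
  B3: | IN={b-b} | OUT={b+f, b-b}
  B4: | IN={b-b} | OUT={b-b}

Merge at B2: IN[B2] = OUT[B1] = {b-b}
Applying B2's transfer function to that IN value gives OUT[B2] (row B2 above).

Answer: {b-b, f*f}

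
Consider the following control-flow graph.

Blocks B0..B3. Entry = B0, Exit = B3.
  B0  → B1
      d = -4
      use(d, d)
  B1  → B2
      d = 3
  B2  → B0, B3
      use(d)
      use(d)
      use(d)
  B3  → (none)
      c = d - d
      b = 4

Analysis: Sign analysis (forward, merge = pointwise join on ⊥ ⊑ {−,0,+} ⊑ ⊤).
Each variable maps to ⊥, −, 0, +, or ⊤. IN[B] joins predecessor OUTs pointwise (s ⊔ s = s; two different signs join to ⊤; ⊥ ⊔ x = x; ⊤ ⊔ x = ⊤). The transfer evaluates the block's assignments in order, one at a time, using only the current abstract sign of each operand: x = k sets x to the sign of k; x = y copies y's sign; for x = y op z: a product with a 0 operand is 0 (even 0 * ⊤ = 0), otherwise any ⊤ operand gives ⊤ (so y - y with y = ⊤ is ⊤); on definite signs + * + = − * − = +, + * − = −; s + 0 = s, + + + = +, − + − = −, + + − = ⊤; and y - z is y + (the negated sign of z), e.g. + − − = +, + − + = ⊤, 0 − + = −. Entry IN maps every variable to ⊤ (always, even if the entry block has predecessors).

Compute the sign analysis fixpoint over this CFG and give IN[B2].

Answer: {a: ⊤, b: ⊤, c: ⊤, d: +, e: ⊤, f: ⊤}

Derivation:
Per-block solution:
  B0: | IN=(all ⊤) | OUT={d:-; rest ⊤}
  B1: | IN={d:-; rest ⊤} | OUT={d:+; rest ⊤}
  B2: | IN={d:+; rest ⊤} | OUT={d:+; rest ⊤}
  B3: | IN={d:+; rest ⊤} | OUT={b:+, d:+; rest ⊤}

Merge at B2: IN[B2] = OUT[B1] = {a: ⊤, b: ⊤, c: ⊤, d: +, e: ⊤, f: ⊤}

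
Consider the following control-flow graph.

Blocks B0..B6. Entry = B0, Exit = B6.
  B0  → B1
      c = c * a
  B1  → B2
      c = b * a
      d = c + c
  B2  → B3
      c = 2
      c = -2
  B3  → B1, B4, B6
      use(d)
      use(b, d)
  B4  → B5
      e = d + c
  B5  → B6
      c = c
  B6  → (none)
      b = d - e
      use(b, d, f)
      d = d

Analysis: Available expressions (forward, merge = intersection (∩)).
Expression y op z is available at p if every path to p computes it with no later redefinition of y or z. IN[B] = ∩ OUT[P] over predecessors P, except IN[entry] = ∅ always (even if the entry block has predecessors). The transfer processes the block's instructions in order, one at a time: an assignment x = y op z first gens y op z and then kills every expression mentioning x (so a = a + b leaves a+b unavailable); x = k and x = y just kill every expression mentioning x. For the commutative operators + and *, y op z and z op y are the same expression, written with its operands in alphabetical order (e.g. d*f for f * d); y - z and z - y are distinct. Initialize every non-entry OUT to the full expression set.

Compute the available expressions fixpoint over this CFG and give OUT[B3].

Fixpoint table:
  B0: | IN={} | OUT={}
  B1: | IN={} | OUT={a*b, c+c}
  B2: | IN={a*b, c+c} | OUT={a*b}
  B3: | IN={a*b} | OUT={a*b}
  B4: | IN={a*b} | OUT={a*b, c+d}
  B5: | IN={a*b, c+d} | OUT={a*b}
  B6: | IN={a*b} | OUT={}

Merge at B3: IN[B3] = OUT[B2] = {a*b}
Applying B3's transfer function to that IN value gives OUT[B3] (row B3 above).

Answer: {a*b}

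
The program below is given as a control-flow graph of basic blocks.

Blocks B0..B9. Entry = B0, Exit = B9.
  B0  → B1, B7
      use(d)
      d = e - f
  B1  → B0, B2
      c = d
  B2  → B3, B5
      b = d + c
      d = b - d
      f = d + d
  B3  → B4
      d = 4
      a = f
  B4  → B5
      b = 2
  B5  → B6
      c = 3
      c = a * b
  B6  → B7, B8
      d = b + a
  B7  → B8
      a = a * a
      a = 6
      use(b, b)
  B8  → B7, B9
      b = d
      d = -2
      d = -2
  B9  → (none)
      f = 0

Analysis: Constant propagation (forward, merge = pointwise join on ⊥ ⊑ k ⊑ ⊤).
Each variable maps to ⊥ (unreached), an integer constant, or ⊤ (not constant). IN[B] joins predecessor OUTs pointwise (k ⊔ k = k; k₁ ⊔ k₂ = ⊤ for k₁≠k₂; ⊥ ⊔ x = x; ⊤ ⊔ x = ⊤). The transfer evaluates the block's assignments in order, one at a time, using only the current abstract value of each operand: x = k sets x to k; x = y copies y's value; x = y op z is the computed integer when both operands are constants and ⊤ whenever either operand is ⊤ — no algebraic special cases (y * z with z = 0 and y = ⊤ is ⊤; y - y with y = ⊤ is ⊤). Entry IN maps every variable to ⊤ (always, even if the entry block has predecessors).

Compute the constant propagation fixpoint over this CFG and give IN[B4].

Answer: {a: ⊤, b: ⊤, c: ⊤, d: 4, e: ⊤, f: ⊤}

Working:
Fixpoint table:
  B0:  IN=(all ⊤)  OUT=(all ⊤)
  B1:  IN=(all ⊤)  OUT=(all ⊤)
  B2:  IN=(all ⊤)  OUT=(all ⊤)
  B3:  IN=(all ⊤)  OUT={d:4; rest ⊤}
  B4:  IN={d:4; rest ⊤}  OUT={b:2, d:4; rest ⊤}
  B5:  IN=(all ⊤)  OUT=(all ⊤)
  B6:  IN=(all ⊤)  OUT=(all ⊤)
  B7:  IN=(all ⊤)  OUT={a:6; rest ⊤}
  B8:  IN=(all ⊤)  OUT={d:-2; rest ⊤}
  B9:  IN={d:-2; rest ⊤}  OUT={d:-2, f:0; rest ⊤}

Merge at B4: IN[B4] = OUT[B3] = {a: ⊤, b: ⊤, c: ⊤, d: 4, e: ⊤, f: ⊤}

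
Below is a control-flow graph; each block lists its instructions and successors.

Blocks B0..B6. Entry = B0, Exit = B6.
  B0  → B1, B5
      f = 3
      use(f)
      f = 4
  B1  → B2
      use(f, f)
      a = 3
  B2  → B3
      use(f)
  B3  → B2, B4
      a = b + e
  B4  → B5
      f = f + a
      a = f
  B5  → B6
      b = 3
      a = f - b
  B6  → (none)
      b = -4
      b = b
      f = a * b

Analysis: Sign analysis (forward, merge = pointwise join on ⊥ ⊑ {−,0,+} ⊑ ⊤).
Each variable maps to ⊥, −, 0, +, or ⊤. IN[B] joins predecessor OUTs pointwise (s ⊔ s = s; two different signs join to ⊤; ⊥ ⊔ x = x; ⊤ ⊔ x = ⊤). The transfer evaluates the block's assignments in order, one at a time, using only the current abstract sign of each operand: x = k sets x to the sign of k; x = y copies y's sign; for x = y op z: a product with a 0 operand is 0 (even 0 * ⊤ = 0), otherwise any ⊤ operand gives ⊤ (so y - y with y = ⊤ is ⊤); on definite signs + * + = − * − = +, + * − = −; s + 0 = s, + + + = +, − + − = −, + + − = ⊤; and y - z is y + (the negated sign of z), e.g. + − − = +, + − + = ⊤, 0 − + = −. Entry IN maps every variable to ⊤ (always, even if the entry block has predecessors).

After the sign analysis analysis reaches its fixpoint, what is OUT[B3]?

Converged values:
  B0:  IN=(all ⊤)  OUT={f:+; rest ⊤}
  B1:  IN={f:+; rest ⊤}  OUT={a:+, f:+; rest ⊤}
  B2:  IN={f:+; rest ⊤}  OUT={f:+; rest ⊤}
  B3:  IN={f:+; rest ⊤}  OUT={f:+; rest ⊤}
  B4:  IN={f:+; rest ⊤}  OUT=(all ⊤)
  B5:  IN=(all ⊤)  OUT={b:+; rest ⊤}
  B6:  IN={b:+; rest ⊤}  OUT={b:-; rest ⊤}

Merge at B3: IN[B3] = OUT[B2] = {a: ⊤, b: ⊤, c: ⊤, d: ⊤, e: ⊤, f: +}
Applying B3's transfer function to that IN value gives OUT[B3] (row B3 above).

Answer: {a: ⊤, b: ⊤, c: ⊤, d: ⊤, e: ⊤, f: +}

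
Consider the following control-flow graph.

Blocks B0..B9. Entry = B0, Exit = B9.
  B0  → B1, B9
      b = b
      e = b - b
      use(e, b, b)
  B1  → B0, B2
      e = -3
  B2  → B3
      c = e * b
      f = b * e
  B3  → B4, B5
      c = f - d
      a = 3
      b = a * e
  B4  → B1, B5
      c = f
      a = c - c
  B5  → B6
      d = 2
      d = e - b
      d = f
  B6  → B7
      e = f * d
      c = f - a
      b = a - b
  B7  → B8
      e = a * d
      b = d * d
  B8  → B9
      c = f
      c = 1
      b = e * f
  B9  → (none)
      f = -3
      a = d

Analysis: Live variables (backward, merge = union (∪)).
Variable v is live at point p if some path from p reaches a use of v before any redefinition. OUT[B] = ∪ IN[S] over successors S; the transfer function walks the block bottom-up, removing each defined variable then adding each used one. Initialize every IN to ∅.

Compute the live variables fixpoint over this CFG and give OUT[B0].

Answer: {b, d}

Working:
Per-block solution:
  B0:  IN={b, d}  OUT={b, d}
  B1:  IN={b, d}  OUT={b, d, e}
  B2:  IN={b, d, e}  OUT={d, e, f}
  B3:  IN={d, e, f}  OUT={a, b, d, e, f}
  B4:  IN={b, d, e, f}  OUT={a, b, d, e, f}
  B5:  IN={a, b, e, f}  OUT={a, b, d, f}
  B6:  IN={a, b, d, f}  OUT={a, d, f}
  B7:  IN={a, d, f}  OUT={d, e, f}
  B8:  IN={d, e, f}  OUT={d}
  B9:  IN={d}  OUT={}

Merge at B0: OUT[B0] = IN[B1] ⊔ IN[B9] = {b, d}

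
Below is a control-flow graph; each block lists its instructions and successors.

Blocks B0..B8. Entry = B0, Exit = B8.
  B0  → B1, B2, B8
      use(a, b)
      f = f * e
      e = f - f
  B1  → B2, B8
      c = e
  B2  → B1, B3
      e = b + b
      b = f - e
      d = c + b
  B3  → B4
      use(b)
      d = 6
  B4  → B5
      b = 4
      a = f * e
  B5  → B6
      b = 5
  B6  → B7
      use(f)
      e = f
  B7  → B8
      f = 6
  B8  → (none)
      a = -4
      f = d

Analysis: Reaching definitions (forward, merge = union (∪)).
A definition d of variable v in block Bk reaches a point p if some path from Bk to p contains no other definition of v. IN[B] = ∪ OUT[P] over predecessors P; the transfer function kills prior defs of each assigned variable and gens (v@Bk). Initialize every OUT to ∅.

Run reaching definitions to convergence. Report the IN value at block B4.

Answer: {b@B2, c@B1, d@B3, e@B2, f@B0}

Trace:
Converged values:
  B0:  IN={}  OUT={e@B0, f@B0}
  B1:  IN={b@B2, c@B1, d@B2, e@B0, e@B2, f@B0}  OUT={b@B2, c@B1, d@B2, e@B0, e@B2, f@B0}
  B2:  IN={b@B2, c@B1, d@B2, e@B0, e@B2, f@B0}  OUT={b@B2, c@B1, d@B2, e@B2, f@B0}
  B3:  IN={b@B2, c@B1, d@B2, e@B2, f@B0}  OUT={b@B2, c@B1, d@B3, e@B2, f@B0}
  B4:  IN={b@B2, c@B1, d@B3, e@B2, f@B0}  OUT={a@B4, b@B4, c@B1, d@B3, e@B2, f@B0}
  B5:  IN={a@B4, b@B4, c@B1, d@B3, e@B2, f@B0}  OUT={a@B4, b@B5, c@B1, d@B3, e@B2, f@B0}
  B6:  IN={a@B4, b@B5, c@B1, d@B3, e@B2, f@B0}  OUT={a@B4, b@B5, c@B1, d@B3, e@B6, f@B0}
  B7:  IN={a@B4, b@B5, c@B1, d@B3, e@B6, f@B0}  OUT={a@B4, b@B5, c@B1, d@B3, e@B6, f@B7}
  B8:  IN={a@B4, b@B2, b@B5, c@B1, d@B2, d@B3, e@B0, e@B2, e@B6, f@B0, f@B7}  OUT={a@B8, b@B2, b@B5, c@B1, d@B2, d@B3, e@B0, e@B2, e@B6, f@B8}

Merge at B4: IN[B4] = OUT[B3] = {b@B2, c@B1, d@B3, e@B2, f@B0}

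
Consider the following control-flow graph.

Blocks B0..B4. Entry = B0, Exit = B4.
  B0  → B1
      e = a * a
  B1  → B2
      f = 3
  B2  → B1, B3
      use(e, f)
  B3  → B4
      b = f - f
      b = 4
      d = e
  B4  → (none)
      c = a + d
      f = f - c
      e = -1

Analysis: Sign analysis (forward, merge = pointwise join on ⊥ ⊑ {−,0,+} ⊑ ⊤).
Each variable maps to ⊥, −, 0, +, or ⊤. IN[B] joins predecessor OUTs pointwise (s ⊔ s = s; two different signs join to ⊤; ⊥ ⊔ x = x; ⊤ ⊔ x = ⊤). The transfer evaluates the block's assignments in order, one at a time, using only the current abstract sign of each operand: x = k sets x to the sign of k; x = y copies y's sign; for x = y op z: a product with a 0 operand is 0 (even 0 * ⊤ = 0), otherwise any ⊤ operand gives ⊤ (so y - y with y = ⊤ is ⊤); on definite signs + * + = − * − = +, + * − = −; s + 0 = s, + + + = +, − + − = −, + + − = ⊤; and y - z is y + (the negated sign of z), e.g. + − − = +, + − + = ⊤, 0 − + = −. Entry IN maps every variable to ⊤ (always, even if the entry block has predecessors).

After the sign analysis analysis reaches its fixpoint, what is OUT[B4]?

Answer: {a: ⊤, b: +, c: ⊤, d: ⊤, e: -, f: ⊤}

Trace:
Fixpoint table:
  B0:  IN=(all ⊤)  OUT=(all ⊤)
  B1:  IN=(all ⊤)  OUT={f:+; rest ⊤}
  B2:  IN={f:+; rest ⊤}  OUT={f:+; rest ⊤}
  B3:  IN={f:+; rest ⊤}  OUT={b:+, f:+; rest ⊤}
  B4:  IN={b:+, f:+; rest ⊤}  OUT={b:+, e:-; rest ⊤}

Merge at B4: IN[B4] = OUT[B3] = {a: ⊤, b: +, c: ⊤, d: ⊤, e: ⊤, f: +}
Applying B4's transfer function to that IN value gives OUT[B4] (row B4 above).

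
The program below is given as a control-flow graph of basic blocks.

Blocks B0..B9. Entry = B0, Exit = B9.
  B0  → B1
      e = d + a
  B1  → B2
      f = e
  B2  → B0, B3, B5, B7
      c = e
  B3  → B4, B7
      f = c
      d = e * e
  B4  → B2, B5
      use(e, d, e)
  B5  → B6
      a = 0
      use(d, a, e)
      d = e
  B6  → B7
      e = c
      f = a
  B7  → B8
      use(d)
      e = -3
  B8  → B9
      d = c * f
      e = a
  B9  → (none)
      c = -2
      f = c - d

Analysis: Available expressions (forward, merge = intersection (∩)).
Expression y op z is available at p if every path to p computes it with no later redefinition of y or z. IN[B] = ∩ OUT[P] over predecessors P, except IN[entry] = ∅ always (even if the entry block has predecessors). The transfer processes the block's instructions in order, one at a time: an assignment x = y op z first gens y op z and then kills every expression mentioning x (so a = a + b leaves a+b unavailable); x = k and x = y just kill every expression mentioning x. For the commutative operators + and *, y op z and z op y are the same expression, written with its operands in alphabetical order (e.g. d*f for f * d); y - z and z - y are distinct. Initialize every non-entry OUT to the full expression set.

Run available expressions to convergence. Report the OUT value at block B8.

Converged values:
  B0:   IN={}   OUT={a+d}
  B1:   IN={a+d}   OUT={a+d}
  B2:   IN={}   OUT={}
  B3:   IN={}   OUT={e*e}
  B4:   IN={e*e}   OUT={e*e}
  B5:   IN={}   OUT={}
  B6:   IN={}   OUT={}
  B7:   IN={}   OUT={}
  B8:   IN={}   OUT={c*f}
  B9:   IN={c*f}   OUT={c-d}

Merge at B8: IN[B8] = OUT[B7] = {}
Applying B8's transfer function to that IN value gives OUT[B8] (row B8 above).

Answer: {c*f}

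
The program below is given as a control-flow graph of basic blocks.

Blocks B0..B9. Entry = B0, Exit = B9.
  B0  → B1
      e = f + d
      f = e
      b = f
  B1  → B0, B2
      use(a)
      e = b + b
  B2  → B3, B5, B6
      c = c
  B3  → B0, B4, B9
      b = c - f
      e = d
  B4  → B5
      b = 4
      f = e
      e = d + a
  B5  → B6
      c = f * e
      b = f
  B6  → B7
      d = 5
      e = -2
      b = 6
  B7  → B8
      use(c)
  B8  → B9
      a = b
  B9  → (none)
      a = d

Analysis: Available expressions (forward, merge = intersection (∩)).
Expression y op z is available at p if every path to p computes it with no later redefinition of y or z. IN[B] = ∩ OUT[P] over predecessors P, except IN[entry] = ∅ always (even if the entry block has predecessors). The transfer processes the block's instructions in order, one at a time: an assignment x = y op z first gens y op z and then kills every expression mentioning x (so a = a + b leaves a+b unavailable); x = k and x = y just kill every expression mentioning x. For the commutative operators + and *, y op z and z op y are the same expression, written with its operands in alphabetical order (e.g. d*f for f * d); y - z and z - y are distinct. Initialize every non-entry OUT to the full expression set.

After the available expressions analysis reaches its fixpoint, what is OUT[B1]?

Answer: {b+b}

Derivation:
Converged values:
  B0:   IN={}   OUT={}
  B1:   IN={}   OUT={b+b}
  B2:   IN={b+b}   OUT={b+b}
  B3:   IN={b+b}   OUT={c-f}
  B4:   IN={c-f}   OUT={a+d}
  B5:   IN={}   OUT={e*f}
  B6:   IN={}   OUT={}
  B7:   IN={}   OUT={}
  B8:   IN={}   OUT={}
  B9:   IN={}   OUT={}

Merge at B1: IN[B1] = OUT[B0] = {}
Applying B1's transfer function to that IN value gives OUT[B1] (row B1 above).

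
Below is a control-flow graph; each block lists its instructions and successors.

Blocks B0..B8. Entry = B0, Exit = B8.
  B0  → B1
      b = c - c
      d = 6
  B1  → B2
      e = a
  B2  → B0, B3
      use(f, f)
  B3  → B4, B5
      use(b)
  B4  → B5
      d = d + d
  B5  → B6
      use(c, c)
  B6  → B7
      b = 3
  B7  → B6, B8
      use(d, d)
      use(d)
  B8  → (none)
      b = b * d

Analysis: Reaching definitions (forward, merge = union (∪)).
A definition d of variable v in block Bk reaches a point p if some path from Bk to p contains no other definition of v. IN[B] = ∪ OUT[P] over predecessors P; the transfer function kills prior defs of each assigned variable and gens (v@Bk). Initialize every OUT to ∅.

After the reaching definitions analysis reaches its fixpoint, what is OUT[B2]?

Answer: {b@B0, d@B0, e@B1}

Trace:
Fixpoint table:
  B0: | IN={b@B0, d@B0, e@B1} | OUT={b@B0, d@B0, e@B1}
  B1: | IN={b@B0, d@B0, e@B1} | OUT={b@B0, d@B0, e@B1}
  B2: | IN={b@B0, d@B0, e@B1} | OUT={b@B0, d@B0, e@B1}
  B3: | IN={b@B0, d@B0, e@B1} | OUT={b@B0, d@B0, e@B1}
  B4: | IN={b@B0, d@B0, e@B1} | OUT={b@B0, d@B4, e@B1}
  B5: | IN={b@B0, d@B0, d@B4, e@B1} | OUT={b@B0, d@B0, d@B4, e@B1}
  B6: | IN={b@B0, b@B6, d@B0, d@B4, e@B1} | OUT={b@B6, d@B0, d@B4, e@B1}
  B7: | IN={b@B6, d@B0, d@B4, e@B1} | OUT={b@B6, d@B0, d@B4, e@B1}
  B8: | IN={b@B6, d@B0, d@B4, e@B1} | OUT={b@B8, d@B0, d@B4, e@B1}

Merge at B2: IN[B2] = OUT[B1] = {b@B0, d@B0, e@B1}
Applying B2's transfer function to that IN value gives OUT[B2] (row B2 above).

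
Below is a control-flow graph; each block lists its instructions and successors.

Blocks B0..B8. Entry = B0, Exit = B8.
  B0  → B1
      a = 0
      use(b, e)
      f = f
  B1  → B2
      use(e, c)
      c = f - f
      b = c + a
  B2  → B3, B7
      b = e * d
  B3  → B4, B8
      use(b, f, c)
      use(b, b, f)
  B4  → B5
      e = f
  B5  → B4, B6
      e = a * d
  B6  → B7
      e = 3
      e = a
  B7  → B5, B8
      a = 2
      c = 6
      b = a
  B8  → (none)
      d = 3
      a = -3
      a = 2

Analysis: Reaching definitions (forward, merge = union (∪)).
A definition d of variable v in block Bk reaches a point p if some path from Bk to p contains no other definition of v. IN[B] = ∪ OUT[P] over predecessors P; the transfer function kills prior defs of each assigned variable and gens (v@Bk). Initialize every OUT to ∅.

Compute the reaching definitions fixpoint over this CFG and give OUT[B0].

Answer: {a@B0, f@B0}

Trace:
Fixpoint table:
  B0: | IN={} | OUT={a@B0, f@B0}
  B1: | IN={a@B0, f@B0} | OUT={a@B0, b@B1, c@B1, f@B0}
  B2: | IN={a@B0, b@B1, c@B1, f@B0} | OUT={a@B0, b@B2, c@B1, f@B0}
  B3: | IN={a@B0, b@B2, c@B1, f@B0} | OUT={a@B0, b@B2, c@B1, f@B0}
  B4: | IN={a@B0, a@B7, b@B2, b@B7, c@B1, c@B7, e@B5, f@B0} | OUT={a@B0, a@B7, b@B2, b@B7, c@B1, c@B7, e@B4, f@B0}
  B5: | IN={a@B0, a@B7, b@B2, b@B7, c@B1, c@B7, e@B4, e@B6, f@B0} | OUT={a@B0, a@B7, b@B2, b@B7, c@B1, c@B7, e@B5, f@B0}
  B6: | IN={a@B0, a@B7, b@B2, b@B7, c@B1, c@B7, e@B5, f@B0} | OUT={a@B0, a@B7, b@B2, b@B7, c@B1, c@B7, e@B6, f@B0}
  B7: | IN={a@B0, a@B7, b@B2, b@B7, c@B1, c@B7, e@B6, f@B0} | OUT={a@B7, b@B7, c@B7, e@B6, f@B0}
  B8: | IN={a@B0, a@B7, b@B2, b@B7, c@B1, c@B7, e@B6, f@B0} | OUT={a@B8, b@B2, b@B7, c@B1, c@B7, d@B8, e@B6, f@B0}

B0 is the boundary node: IN[B0] = {}
Applying B0's transfer function to that IN value gives OUT[B0] (row B0 above).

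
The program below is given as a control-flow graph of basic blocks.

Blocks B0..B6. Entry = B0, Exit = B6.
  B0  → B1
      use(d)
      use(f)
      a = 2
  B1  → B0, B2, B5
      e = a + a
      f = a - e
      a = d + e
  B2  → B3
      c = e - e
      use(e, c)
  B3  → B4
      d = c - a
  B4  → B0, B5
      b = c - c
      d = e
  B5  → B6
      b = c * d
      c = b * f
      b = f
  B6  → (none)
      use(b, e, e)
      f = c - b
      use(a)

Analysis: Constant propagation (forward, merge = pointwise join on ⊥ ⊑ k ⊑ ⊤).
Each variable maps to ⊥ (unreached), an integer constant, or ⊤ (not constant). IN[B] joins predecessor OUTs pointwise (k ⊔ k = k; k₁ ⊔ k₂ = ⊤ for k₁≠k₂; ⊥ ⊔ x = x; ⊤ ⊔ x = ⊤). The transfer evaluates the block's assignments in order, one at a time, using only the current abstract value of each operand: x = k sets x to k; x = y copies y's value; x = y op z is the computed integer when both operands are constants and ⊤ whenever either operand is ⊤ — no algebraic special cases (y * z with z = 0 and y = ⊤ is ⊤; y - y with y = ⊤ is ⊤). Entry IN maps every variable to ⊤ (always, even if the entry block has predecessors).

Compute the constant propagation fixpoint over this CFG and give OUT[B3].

Answer: {a: ⊤, b: ⊤, c: 0, d: ⊤, e: 4, f: -2}

Derivation:
Converged values:
  B0: | IN=(all ⊤) | OUT={a:2; rest ⊤}
  B1: | IN={a:2; rest ⊤} | OUT={e:4, f:-2; rest ⊤}
  B2: | IN={e:4, f:-2; rest ⊤} | OUT={c:0, e:4, f:-2; rest ⊤}
  B3: | IN={c:0, e:4, f:-2; rest ⊤} | OUT={c:0, e:4, f:-2; rest ⊤}
  B4: | IN={c:0, e:4, f:-2; rest ⊤} | OUT={b:0, c:0, d:4, e:4, f:-2; rest ⊤}
  B5: | IN={e:4, f:-2; rest ⊤} | OUT={b:-2, e:4, f:-2; rest ⊤}
  B6: | IN={b:-2, e:4, f:-2; rest ⊤} | OUT={b:-2, e:4; rest ⊤}

Merge at B3: IN[B3] = OUT[B2] = {a: ⊤, b: ⊤, c: 0, d: ⊤, e: 4, f: -2}
Applying B3's transfer function to that IN value gives OUT[B3] (row B3 above).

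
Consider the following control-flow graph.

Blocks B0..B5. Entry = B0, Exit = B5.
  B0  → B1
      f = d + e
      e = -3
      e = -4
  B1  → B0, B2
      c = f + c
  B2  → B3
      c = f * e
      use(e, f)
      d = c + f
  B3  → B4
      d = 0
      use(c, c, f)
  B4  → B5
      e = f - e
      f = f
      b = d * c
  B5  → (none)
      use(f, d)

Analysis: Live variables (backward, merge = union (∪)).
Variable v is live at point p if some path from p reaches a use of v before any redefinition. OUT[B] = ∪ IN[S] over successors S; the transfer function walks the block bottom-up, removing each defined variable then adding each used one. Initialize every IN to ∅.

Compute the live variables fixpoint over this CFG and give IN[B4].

Answer: {c, d, e, f}

Trace:
Converged values:
  B0:   IN={c, d, e}   OUT={c, d, e, f}
  B1:   IN={c, d, e, f}   OUT={c, d, e, f}
  B2:   IN={e, f}   OUT={c, e, f}
  B3:   IN={c, e, f}   OUT={c, d, e, f}
  B4:   IN={c, d, e, f}   OUT={d, f}
  B5:   IN={d, f}   OUT={}

Merge at B4: OUT[B4] = IN[B5] = {d, f}
Applying B4's transfer function to that OUT value gives IN[B4] (row B4 above).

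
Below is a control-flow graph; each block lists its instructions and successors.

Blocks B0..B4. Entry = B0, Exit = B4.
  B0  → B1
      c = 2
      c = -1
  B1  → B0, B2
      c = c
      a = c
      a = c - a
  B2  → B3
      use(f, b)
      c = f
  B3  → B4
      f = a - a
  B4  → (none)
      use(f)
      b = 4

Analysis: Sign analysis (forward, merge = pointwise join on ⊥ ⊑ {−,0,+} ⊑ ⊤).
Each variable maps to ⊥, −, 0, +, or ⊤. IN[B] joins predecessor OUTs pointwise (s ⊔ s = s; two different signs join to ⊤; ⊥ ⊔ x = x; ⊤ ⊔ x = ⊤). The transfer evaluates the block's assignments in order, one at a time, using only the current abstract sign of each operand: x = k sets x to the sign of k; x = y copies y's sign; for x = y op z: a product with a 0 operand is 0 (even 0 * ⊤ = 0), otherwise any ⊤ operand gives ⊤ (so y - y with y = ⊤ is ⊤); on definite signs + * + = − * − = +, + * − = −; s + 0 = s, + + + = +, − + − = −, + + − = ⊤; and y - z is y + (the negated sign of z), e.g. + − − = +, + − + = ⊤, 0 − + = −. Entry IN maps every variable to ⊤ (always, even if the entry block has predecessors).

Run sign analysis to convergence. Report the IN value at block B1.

Answer: {a: ⊤, b: ⊤, c: -, d: ⊤, e: ⊤, f: ⊤}

Derivation:
Fixpoint table:
  B0:   IN=(all ⊤)   OUT={c:-; rest ⊤}
  B1:   IN={c:-; rest ⊤}   OUT={c:-; rest ⊤}
  B2:   IN={c:-; rest ⊤}   OUT=(all ⊤)
  B3:   IN=(all ⊤)   OUT=(all ⊤)
  B4:   IN=(all ⊤)   OUT={b:+; rest ⊤}

Merge at B1: IN[B1] = OUT[B0] = {a: ⊤, b: ⊤, c: -, d: ⊤, e: ⊤, f: ⊤}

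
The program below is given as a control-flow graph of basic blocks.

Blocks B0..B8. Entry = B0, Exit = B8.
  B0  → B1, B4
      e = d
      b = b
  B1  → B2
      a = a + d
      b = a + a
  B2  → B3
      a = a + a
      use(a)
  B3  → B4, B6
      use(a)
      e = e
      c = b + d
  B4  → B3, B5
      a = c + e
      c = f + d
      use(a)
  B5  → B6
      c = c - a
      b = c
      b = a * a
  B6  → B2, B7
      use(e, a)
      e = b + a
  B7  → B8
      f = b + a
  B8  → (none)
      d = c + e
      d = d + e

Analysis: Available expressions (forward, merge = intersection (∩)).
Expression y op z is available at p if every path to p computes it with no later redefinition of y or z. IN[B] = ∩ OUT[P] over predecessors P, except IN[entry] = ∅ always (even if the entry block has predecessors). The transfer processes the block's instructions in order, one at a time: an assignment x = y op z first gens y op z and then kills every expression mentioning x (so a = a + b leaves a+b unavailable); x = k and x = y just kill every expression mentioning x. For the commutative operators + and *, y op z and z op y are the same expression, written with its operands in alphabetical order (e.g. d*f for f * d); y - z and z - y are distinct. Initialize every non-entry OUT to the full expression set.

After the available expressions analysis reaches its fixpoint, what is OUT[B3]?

Converged values:
  B0:   IN={}   OUT={}
  B1:   IN={}   OUT={a+a}
  B2:   IN={}   OUT={}
  B3:   IN={}   OUT={b+d}
  B4:   IN={}   OUT={d+f}
  B5:   IN={d+f}   OUT={a*a, d+f}
  B6:   IN={}   OUT={a+b}
  B7:   IN={a+b}   OUT={a+b}
  B8:   IN={a+b}   OUT={a+b, c+e}

Merge at B3: IN[B3] = OUT[B2] ∩ OUT[B4] = {}
Applying B3's transfer function to that IN value gives OUT[B3] (row B3 above).

Answer: {b+d}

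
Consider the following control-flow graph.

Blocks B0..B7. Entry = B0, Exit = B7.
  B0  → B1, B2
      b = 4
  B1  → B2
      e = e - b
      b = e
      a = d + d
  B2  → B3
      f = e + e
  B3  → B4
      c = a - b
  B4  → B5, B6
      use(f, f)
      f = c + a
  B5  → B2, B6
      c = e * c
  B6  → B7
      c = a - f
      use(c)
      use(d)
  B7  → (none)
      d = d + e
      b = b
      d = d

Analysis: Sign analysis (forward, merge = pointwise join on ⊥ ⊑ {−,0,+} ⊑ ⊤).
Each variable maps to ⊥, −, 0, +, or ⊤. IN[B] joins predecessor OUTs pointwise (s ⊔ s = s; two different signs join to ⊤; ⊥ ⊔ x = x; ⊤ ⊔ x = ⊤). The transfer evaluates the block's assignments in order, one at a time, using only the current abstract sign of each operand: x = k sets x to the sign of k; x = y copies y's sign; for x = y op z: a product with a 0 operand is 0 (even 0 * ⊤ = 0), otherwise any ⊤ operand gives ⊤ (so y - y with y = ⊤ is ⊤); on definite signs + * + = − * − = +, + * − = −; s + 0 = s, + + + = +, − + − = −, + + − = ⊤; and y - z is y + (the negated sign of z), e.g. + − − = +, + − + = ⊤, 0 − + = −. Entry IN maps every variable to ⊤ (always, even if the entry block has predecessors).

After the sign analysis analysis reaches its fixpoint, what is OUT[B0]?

Per-block solution:
  B0:  IN=(all ⊤)  OUT={b:+; rest ⊤}
  B1:  IN={b:+; rest ⊤}  OUT=(all ⊤)
  B2:  IN=(all ⊤)  OUT=(all ⊤)
  B3:  IN=(all ⊤)  OUT=(all ⊤)
  B4:  IN=(all ⊤)  OUT=(all ⊤)
  B5:  IN=(all ⊤)  OUT=(all ⊤)
  B6:  IN=(all ⊤)  OUT=(all ⊤)
  B7:  IN=(all ⊤)  OUT=(all ⊤)

B0 is the boundary node: IN[B0] = {a: ⊤, b: ⊤, c: ⊤, d: ⊤, e: ⊤, f: ⊤}
Applying B0's transfer function to that IN value gives OUT[B0] (row B0 above).

Answer: {a: ⊤, b: +, c: ⊤, d: ⊤, e: ⊤, f: ⊤}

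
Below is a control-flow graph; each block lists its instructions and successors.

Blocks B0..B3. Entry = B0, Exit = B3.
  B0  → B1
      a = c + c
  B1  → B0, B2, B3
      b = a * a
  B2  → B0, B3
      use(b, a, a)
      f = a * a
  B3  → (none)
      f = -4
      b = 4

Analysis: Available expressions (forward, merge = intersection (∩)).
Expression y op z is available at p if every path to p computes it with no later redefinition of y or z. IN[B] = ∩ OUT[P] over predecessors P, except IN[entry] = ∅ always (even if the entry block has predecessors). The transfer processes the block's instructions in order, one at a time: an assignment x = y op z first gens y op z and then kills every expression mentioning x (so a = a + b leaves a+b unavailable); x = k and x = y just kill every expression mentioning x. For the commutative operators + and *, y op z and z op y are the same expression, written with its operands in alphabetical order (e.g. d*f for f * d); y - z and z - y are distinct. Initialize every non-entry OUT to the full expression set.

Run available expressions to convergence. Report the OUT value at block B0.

Answer: {c+c}

Working:
Per-block solution:
  B0:   IN={}   OUT={c+c}
  B1:   IN={c+c}   OUT={a*a, c+c}
  B2:   IN={a*a, c+c}   OUT={a*a, c+c}
  B3:   IN={a*a, c+c}   OUT={a*a, c+c}

Merge at B0 (entry node, so the boundary value {} is joined with the incoming edge(s)): IN[B0] = {} ∩ OUT[B1] ∩ OUT[B2] = {}
Applying B0's transfer function to that IN value gives OUT[B0] (row B0 above).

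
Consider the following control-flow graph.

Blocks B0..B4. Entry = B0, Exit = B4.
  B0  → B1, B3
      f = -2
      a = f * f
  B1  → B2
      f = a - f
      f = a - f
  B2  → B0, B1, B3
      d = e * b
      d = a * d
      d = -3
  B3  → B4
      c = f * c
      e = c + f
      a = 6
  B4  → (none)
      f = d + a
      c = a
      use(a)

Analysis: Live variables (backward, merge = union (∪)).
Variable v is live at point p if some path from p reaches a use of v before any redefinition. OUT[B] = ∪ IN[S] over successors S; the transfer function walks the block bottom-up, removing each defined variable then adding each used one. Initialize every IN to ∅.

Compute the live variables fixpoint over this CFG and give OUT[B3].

Answer: {a, d}

Trace:
Per-block solution:
  B0:   IN={b, c, d, e}   OUT={a, b, c, d, e, f}
  B1:   IN={a, b, c, e, f}   OUT={a, b, c, e, f}
  B2:   IN={a, b, c, e, f}   OUT={a, b, c, d, e, f}
  B3:   IN={c, d, f}   OUT={a, d}
  B4:   IN={a, d}   OUT={}

Merge at B3: OUT[B3] = IN[B4] = {a, d}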